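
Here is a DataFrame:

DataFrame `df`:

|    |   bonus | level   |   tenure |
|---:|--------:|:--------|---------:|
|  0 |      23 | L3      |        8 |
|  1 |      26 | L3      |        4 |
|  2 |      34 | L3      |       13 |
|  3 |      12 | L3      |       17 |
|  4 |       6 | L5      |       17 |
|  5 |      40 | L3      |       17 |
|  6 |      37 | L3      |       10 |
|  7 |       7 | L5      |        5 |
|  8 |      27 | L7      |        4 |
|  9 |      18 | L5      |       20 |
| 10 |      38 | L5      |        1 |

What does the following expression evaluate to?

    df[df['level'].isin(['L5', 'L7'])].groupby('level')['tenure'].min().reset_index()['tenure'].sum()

5

filter rows where level in ['L5', 'L7']:
    bonus level  tenure
4       6    L5      17
7       7    L5       5
8      27    L7       4
9      18    L5      20
10     38    L5       1
group by level, min of tenure:
level
L5    1
L7    4
Name: tenure, dtype: int64
reset_index():
  level  tenure
0    L5       1
1    L7       4
Taking the sum of column 'tenure' gives 5.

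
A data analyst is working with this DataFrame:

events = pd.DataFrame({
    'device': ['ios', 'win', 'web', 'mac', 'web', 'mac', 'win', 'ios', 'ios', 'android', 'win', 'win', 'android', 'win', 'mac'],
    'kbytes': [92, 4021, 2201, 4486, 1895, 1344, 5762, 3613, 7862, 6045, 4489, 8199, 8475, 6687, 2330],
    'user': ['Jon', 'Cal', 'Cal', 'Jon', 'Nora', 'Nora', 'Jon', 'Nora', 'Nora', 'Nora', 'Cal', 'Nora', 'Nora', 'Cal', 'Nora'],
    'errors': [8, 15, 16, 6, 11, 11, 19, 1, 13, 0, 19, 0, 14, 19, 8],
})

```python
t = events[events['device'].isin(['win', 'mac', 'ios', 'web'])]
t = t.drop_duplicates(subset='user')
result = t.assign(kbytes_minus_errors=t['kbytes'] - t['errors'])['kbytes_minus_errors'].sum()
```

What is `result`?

filter rows where device in ['win', 'mac', 'ios', 'web']:
   device  kbytes  user  errors
0     ios      92   Jon       8
1     win    4021   Cal      15
2     web    2201   Cal      16
3     mac    4486   Jon       6
4     web    1895  Nora      11
5     mac    1344  Nora      11
6     win    5762   Jon      19
7     ios    3613  Nora       1
8     ios    7862  Nora      13
10    win    4489   Cal      19
11    win    8199  Nora       0
13    win    6687   Cal      19
14    mac    2330  Nora       8
drop duplicate user (keep=first):
  device  kbytes  user  errors
0    ios      92   Jon       8
1    win    4021   Cal      15
4    web    1895  Nora      11
add column kbytes_minus_errors = t['kbytes'] - t['errors']:
  device  kbytes  user  errors  kbytes_minus_errors
0    ios      92   Jon       8                   84
1    win    4021   Cal      15                 4006
4    web    1895  Nora      11                 1884
Then the sum of column 'kbytes_minus_errors': 5974

5974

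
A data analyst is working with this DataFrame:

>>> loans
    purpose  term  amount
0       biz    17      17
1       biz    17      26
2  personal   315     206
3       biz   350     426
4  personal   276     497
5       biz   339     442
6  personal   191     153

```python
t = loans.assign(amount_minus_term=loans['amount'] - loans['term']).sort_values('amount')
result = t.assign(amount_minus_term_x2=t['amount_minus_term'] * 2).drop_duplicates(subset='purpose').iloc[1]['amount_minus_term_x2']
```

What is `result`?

add column amount_minus_term = loans['amount'] - loans['term']:
    purpose  term  amount  amount_minus_term
0       biz    17      17                  0
1       biz    17      26                  9
2  personal   315     206               -109
3       biz   350     426                 76
4  personal   276     497                221
5       biz   339     442                103
6  personal   191     153                -38
sort by amount:
    purpose  term  amount  amount_minus_term
0       biz    17      17                  0
1       biz    17      26                  9
6  personal   191     153                -38
2  personal   315     206               -109
3       biz   350     426                 76
5       biz   339     442                103
4  personal   276     497                221
add column amount_minus_term_x2 = t['amount_minus_term'] * 2:
    purpose  term  amount  amount_minus_term  amount_minus_term_x2
0       biz    17      17                  0                     0
1       biz    17      26                  9                    18
6  personal   191     153                -38                   -76
2  personal   315     206               -109                  -218
3       biz   350     426                 76                   152
5       biz   339     442                103                   206
4  personal   276     497                221                   442
drop duplicate purpose (keep=first):
    purpose  term  amount  amount_minus_term  amount_minus_term_x2
0       biz    17      17                  0                     0
6  personal   191     153                -38                   -76

-76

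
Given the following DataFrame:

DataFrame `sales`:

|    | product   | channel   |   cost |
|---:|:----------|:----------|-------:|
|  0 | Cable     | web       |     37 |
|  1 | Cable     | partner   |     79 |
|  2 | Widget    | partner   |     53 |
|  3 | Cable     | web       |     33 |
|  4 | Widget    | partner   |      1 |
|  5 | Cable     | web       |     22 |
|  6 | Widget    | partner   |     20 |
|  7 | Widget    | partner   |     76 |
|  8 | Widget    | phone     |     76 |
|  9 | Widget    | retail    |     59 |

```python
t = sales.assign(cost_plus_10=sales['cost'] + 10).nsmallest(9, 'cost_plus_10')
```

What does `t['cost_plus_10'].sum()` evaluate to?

467

add column cost_plus_10 = sales['cost'] + 10:
  product  channel  cost  cost_plus_10
0   Cable      web    37            47
1   Cable  partner    79            89
2  Widget  partner    53            63
3   Cable      web    33            43
4  Widget  partner     1            11
5   Cable      web    22            32
6  Widget  partner    20            30
7  Widget  partner    76            86
8  Widget    phone    76            86
9  Widget   retail    59            69
take 9 rows with smallest cost_plus_10:
  product  channel  cost  cost_plus_10
4  Widget  partner     1            11
6  Widget  partner    20            30
5   Cable      web    22            32
3   Cable      web    33            43
0   Cable      web    37            47
2  Widget  partner    53            63
9  Widget   retail    59            69
7  Widget  partner    76            86
8  Widget    phone    76            86
Finally, sum of column 'cost_plus_10' = 467.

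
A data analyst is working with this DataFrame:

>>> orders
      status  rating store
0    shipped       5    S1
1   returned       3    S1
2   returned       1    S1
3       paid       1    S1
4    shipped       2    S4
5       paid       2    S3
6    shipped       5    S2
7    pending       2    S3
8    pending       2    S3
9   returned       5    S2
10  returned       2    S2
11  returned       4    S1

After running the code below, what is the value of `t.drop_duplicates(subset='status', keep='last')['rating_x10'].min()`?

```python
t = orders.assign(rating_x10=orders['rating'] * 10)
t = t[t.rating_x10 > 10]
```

add column rating_x10 = orders['rating'] * 10:
      status  rating store  rating_x10
0    shipped       5    S1          50
1   returned       3    S1          30
2   returned       1    S1          10
3       paid       1    S1          10
4    shipped       2    S4          20
5       paid       2    S3          20
6    shipped       5    S2          50
7    pending       2    S3          20
8    pending       2    S3          20
9   returned       5    S2          50
10  returned       2    S2          20
11  returned       4    S1          40
filter rows where rating_x10 > 10:
      status  rating store  rating_x10
0    shipped       5    S1          50
1   returned       3    S1          30
4    shipped       2    S4          20
5       paid       2    S3          20
6    shipped       5    S2          50
7    pending       2    S3          20
8    pending       2    S3          20
9   returned       5    S2          50
10  returned       2    S2          20
11  returned       4    S1          40
drop duplicate status (keep=last):
      status  rating store  rating_x10
5       paid       2    S3          20
6    shipped       5    S2          50
8    pending       2    S3          20
11  returned       4    S1          40
Taking the min of column 'rating_x10' gives 20.

20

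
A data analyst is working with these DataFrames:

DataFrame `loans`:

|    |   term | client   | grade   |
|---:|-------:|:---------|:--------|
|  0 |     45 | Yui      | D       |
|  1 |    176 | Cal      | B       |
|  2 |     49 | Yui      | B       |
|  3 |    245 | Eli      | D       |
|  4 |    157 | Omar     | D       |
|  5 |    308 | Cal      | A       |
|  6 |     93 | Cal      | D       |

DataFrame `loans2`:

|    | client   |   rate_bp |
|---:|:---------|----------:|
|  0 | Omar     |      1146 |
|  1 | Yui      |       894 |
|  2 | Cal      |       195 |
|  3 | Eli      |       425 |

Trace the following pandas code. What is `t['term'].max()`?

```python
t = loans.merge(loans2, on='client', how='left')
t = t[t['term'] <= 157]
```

merge on 'client' (how='left') → 7 rows:
   term client grade  rate_bp
0    45    Yui     D      894
1   176    Cal     B      195
2    49    Yui     B      894
3   245    Eli     D      425
4   157   Omar     D     1146
5   308    Cal     A      195
6    93    Cal     D      195
filter rows where term <= 157:
   term client grade  rate_bp
0    45    Yui     D      894
2    49    Yui     B      894
4   157   Omar     D     1146
6    93    Cal     D      195
Hence 157.

157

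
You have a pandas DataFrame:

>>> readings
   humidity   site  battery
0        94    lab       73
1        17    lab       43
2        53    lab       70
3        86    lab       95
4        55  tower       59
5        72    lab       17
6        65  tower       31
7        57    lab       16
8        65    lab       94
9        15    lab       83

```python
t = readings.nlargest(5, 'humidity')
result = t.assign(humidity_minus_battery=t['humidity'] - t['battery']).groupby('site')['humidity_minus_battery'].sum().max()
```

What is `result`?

take 5 rows with largest humidity:
   humidity   site  battery
0        94    lab       73
3        86    lab       95
5        72    lab       17
6        65  tower       31
8        65    lab       94
add column humidity_minus_battery = t['humidity'] - t['battery']:
   humidity   site  battery  humidity_minus_battery
0        94    lab       73                      21
3        86    lab       95                      -9
5        72    lab       17                      55
6        65  tower       31                      34
8        65    lab       94                     -29
group by site, sum of humidity_minus_battery:
site
lab      38
tower    34
Name: humidity_minus_battery, dtype: int64

38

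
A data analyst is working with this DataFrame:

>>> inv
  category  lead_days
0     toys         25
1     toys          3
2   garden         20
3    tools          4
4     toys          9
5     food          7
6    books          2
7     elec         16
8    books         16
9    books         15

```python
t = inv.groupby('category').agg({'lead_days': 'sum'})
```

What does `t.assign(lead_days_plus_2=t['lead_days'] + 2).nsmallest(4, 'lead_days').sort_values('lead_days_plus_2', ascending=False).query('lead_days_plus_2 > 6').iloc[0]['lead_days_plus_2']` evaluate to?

22

group by category, sum of lead_days:
          lead_days
category           
books            33
elec             16
food              7
garden           20
tools             4
toys             37
add column lead_days_plus_2 = t['lead_days'] + 2:
          lead_days  lead_days_plus_2
category                             
books            33                35
elec             16                18
food              7                 9
garden           20                22
tools             4                 6
toys             37                39
take 4 rows with smallest lead_days:
          lead_days  lead_days_plus_2
category                             
tools             4                 6
food              7                 9
elec             16                18
garden           20                22
sort by lead_days_plus_2 descending:
          lead_days  lead_days_plus_2
category                             
garden           20                22
elec             16                18
food              7                 9
tools             4                 6
filter rows where lead_days_plus_2 > 6:
          lead_days  lead_days_plus_2
category                             
garden           20                22
elec             16                18
food              7                 9
So iloc[0]['lead_days_plus_2'] = 22.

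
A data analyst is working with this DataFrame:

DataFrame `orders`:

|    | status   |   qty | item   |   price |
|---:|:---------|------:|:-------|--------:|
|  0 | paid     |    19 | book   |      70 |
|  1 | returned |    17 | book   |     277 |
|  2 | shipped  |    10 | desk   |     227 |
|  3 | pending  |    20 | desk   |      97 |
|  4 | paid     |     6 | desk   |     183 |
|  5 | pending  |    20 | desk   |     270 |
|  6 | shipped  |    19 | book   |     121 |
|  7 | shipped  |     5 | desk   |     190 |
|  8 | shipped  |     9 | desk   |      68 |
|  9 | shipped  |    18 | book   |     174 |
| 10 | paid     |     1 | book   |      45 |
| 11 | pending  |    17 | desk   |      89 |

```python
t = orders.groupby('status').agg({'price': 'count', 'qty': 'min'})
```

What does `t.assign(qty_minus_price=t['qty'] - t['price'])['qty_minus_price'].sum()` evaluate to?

28

group by status: count(price), min(qty):
          price  qty
status              
paid          3    1
pending       3   17
returned      1   17
shipped       5    5
add column qty_minus_price = t['qty'] - t['price']:
          price  qty  qty_minus_price
status                               
paid          3    1               -2
pending       3   17               14
returned      1   17               16
shipped       5    5                0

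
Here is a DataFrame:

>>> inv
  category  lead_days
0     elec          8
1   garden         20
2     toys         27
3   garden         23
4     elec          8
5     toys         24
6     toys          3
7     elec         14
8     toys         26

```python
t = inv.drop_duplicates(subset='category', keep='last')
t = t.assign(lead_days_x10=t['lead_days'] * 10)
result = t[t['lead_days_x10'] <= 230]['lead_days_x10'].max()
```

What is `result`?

230

drop duplicate category (keep=last):
  category  lead_days
3   garden         23
7     elec         14
8     toys         26
add column lead_days_x10 = t['lead_days'] * 10:
  category  lead_days  lead_days_x10
3   garden         23            230
7     elec         14            140
8     toys         26            260
filter rows where lead_days_x10 <= 230:
  category  lead_days  lead_days_x10
3   garden         23            230
7     elec         14            140
Finally, max of column 'lead_days_x10' = 230.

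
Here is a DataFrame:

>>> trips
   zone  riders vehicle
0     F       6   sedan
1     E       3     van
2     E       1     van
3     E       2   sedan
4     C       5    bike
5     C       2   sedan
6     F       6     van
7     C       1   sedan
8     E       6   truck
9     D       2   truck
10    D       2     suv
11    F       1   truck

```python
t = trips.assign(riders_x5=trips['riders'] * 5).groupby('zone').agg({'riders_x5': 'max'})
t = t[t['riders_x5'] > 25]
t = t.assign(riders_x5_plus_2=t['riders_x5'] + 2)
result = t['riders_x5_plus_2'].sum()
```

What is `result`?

64

add column riders_x5 = trips['riders'] * 5:
   zone  riders vehicle  riders_x5
0     F       6   sedan         30
1     E       3     van         15
2     E       1     van          5
3     E       2   sedan         10
4     C       5    bike         25
5     C       2   sedan         10
6     F       6     van         30
7     C       1   sedan          5
8     E       6   truck         30
9     D       2   truck         10
10    D       2     suv         10
11    F       1   truck          5
group by zone, max of riders_x5:
      riders_x5
zone           
C            25
D            10
E            30
F            30
filter rows where riders_x5 > 25:
      riders_x5
zone           
E            30
F            30
add column riders_x5_plus_2 = t['riders_x5'] + 2:
      riders_x5  riders_x5_plus_2
zone                             
E            30                32
F            30                32
Taking the sum of column 'riders_x5_plus_2' gives 64.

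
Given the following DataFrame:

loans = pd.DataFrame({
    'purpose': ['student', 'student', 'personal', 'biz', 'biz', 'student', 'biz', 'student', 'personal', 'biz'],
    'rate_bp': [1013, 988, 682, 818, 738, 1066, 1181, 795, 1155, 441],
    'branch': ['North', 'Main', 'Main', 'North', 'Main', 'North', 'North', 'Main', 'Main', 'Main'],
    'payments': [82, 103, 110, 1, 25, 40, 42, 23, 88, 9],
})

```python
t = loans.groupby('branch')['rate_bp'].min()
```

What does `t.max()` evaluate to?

818

group by branch, min of rate_bp:
branch
Main     441
North    818
Name: rate_bp, dtype: int64
So max() = 818.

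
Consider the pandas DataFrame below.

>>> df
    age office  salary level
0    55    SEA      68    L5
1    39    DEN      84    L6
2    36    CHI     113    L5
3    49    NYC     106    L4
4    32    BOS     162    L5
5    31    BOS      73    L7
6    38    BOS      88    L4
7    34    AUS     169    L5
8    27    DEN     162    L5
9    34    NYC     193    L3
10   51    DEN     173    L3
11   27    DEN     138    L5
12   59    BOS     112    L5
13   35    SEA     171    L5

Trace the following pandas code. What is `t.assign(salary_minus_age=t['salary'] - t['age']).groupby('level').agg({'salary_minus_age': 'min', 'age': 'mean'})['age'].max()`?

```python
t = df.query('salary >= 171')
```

42.5

filter rows where salary >= 171:
    age office  salary level
9    34    NYC     193    L3
10   51    DEN     173    L3
13   35    SEA     171    L5
add column salary_minus_age = t['salary'] - t['age']:
    age office  salary level  salary_minus_age
9    34    NYC     193    L3               159
10   51    DEN     173    L3               122
13   35    SEA     171    L5               136
group by level: min(salary_minus_age), mean(age):
       salary_minus_age   age
level                        
L3                  122  42.5
L5                  136  35.0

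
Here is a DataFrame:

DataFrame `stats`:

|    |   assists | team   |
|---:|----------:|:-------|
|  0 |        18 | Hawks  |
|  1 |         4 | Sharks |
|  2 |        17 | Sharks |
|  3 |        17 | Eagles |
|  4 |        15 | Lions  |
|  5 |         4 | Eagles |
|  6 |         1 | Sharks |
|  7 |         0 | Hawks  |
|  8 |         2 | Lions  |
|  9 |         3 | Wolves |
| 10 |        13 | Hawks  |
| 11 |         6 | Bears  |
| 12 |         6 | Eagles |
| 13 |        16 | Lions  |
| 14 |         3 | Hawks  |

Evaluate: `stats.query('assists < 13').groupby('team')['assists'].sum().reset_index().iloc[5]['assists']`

filter rows where assists < 13:
    assists    team
1         4  Sharks
5         4  Eagles
6         1  Sharks
7         0   Hawks
8         2   Lions
9         3  Wolves
11        6   Bears
12        6  Eagles
14        3   Hawks
group by team, sum of assists:
team
Bears      6
Eagles    10
Hawks      3
Lions      2
Sharks     5
Wolves     3
Name: assists, dtype: int64
reset_index():
     team  assists
0   Bears        6
1  Eagles       10
2   Hawks        3
3   Lions        2
4  Sharks        5
5  Wolves        3
Reading off the value at position 5, column 'assists', we get 3.

3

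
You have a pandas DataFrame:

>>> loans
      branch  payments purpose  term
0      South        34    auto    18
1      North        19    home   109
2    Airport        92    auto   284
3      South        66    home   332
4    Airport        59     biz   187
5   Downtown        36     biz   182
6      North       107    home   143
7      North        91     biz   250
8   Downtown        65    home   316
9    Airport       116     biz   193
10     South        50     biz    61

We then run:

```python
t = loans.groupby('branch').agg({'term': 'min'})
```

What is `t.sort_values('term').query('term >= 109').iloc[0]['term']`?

109

group by branch, min of term:
          term
branch        
Airport    187
Downtown   182
North      109
South       18
sort by term:
          term
branch        
South       18
North      109
Downtown   182
Airport    187
filter rows where term >= 109:
          term
branch        
North      109
Downtown   182
Airport    187
Taking the value at position 0, column 'term' gives 109.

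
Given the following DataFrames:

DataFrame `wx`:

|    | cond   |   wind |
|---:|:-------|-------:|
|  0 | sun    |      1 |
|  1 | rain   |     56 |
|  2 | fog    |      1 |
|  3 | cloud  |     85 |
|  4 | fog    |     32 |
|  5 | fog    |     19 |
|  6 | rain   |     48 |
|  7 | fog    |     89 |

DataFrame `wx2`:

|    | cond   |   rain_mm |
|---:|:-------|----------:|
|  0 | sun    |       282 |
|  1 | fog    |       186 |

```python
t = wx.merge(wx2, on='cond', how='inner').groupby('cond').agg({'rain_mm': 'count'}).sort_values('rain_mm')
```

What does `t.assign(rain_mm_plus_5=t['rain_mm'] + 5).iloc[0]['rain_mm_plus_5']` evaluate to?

6

merge on 'cond' (how='inner') → 5 rows:
  cond  wind  rain_mm
0  sun     1      282
1  fog     1      186
2  fog    32      186
3  fog    19      186
4  fog    89      186
group by cond, count of rain_mm:
      rain_mm
cond         
fog         4
sun         1
sort by rain_mm:
      rain_mm
cond         
sun         1
fog         4
add column rain_mm_plus_5 = t['rain_mm'] + 5:
      rain_mm  rain_mm_plus_5
cond                         
sun         1               6
fog         4               9
Then the value at position 0, column 'rain_mm_plus_5': 6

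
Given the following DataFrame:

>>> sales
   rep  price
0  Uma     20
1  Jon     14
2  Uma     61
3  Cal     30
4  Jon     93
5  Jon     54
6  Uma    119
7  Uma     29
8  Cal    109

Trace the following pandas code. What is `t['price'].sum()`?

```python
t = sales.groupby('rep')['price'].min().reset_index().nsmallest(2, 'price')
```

34

group by rep, min of price:
rep
Cal    30
Jon    14
Uma    20
Name: price, dtype: int64
reset_index():
   rep  price
0  Cal     30
1  Jon     14
2  Uma     20
take 2 rows with smallest price:
   rep  price
1  Jon     14
2  Uma     20
Reading off the sum of column 'price', we get 34.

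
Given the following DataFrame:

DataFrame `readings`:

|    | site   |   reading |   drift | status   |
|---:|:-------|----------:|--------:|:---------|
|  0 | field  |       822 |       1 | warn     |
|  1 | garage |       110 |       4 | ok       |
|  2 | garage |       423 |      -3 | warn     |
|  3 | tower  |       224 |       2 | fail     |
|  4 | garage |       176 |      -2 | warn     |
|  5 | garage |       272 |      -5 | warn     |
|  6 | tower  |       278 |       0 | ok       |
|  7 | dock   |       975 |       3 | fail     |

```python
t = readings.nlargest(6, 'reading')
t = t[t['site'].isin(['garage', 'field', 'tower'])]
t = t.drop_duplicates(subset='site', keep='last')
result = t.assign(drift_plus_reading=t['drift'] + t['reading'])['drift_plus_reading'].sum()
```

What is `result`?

1316

take 6 rows with largest reading:
     site  reading  drift status
7    dock      975      3   fail
0   field      822      1   warn
2  garage      423     -3   warn
6   tower      278      0     ok
5  garage      272     -5   warn
3   tower      224      2   fail
filter rows where site in ['garage', 'field', 'tower']:
     site  reading  drift status
0   field      822      1   warn
2  garage      423     -3   warn
6   tower      278      0     ok
5  garage      272     -5   warn
3   tower      224      2   fail
drop duplicate site (keep=last):
     site  reading  drift status
0   field      822      1   warn
5  garage      272     -5   warn
3   tower      224      2   fail
add column drift_plus_reading = t['drift'] + t['reading']:
     site  reading  drift status  drift_plus_reading
0   field      822      1   warn                 823
5  garage      272     -5   warn                 267
3   tower      224      2   fail                 226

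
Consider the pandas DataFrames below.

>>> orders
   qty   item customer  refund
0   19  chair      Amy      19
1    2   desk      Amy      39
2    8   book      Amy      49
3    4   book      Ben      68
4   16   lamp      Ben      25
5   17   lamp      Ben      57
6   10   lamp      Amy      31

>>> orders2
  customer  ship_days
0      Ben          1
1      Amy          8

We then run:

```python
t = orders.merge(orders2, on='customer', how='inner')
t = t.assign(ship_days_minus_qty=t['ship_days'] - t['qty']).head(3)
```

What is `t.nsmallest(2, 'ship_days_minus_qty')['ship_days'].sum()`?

16

merge on 'customer' (how='inner') → 7 rows:
   qty   item customer  refund  ship_days
0   19  chair      Amy      19          8
1    2   desk      Amy      39          8
2    8   book      Amy      49          8
3    4   book      Ben      68          1
4   16   lamp      Ben      25          1
5   17   lamp      Ben      57          1
6   10   lamp      Amy      31          8
add column ship_days_minus_qty = t['ship_days'] - t['qty']:
   qty   item customer  refund  ship_days  ship_days_minus_qty
0   19  chair      Amy      19          8                  -11
1    2   desk      Amy      39          8                    6
2    8   book      Amy      49          8                    0
3    4   book      Ben      68          1                   -3
4   16   lamp      Ben      25          1                  -15
5   17   lamp      Ben      57          1                  -16
6   10   lamp      Amy      31          8                   -2
take first 3 rows:
   qty   item customer  refund  ship_days  ship_days_minus_qty
0   19  chair      Amy      19          8                  -11
1    2   desk      Amy      39          8                    6
2    8   book      Amy      49          8                    0
take 2 rows with smallest ship_days_minus_qty:
   qty   item customer  refund  ship_days  ship_days_minus_qty
0   19  chair      Amy      19          8                  -11
2    8   book      Amy      49          8                    0
Then the sum of column 'ship_days': 16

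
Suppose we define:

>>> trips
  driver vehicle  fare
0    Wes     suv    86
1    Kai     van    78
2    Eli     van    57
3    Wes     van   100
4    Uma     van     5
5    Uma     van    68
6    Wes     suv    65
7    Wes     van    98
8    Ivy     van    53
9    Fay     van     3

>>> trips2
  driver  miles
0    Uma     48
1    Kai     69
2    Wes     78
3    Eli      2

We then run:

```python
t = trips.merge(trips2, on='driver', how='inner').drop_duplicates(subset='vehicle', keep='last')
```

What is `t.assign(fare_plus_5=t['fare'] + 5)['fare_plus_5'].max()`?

103

merge on 'driver' (how='inner') → 8 rows:
  driver vehicle  fare  miles
0    Wes     suv    86     78
1    Kai     van    78     69
2    Eli     van    57      2
3    Wes     van   100     78
4    Uma     van     5     48
5    Uma     van    68     48
6    Wes     suv    65     78
7    Wes     van    98     78
drop duplicate vehicle (keep=last):
  driver vehicle  fare  miles
6    Wes     suv    65     78
7    Wes     van    98     78
add column fare_plus_5 = t['fare'] + 5:
  driver vehicle  fare  miles  fare_plus_5
6    Wes     suv    65     78           70
7    Wes     van    98     78          103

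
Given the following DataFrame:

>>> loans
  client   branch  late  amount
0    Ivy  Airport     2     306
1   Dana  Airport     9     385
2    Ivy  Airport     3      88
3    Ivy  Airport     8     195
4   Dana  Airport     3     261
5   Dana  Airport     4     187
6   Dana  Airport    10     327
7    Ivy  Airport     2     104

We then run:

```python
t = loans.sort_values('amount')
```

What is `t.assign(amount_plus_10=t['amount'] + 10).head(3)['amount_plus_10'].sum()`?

sort by amount:
  client   branch  late  amount
2    Ivy  Airport     3      88
7    Ivy  Airport     2     104
5   Dana  Airport     4     187
3    Ivy  Airport     8     195
4   Dana  Airport     3     261
0    Ivy  Airport     2     306
6   Dana  Airport    10     327
1   Dana  Airport     9     385
add column amount_plus_10 = t['amount'] + 10:
  client   branch  late  amount  amount_plus_10
2    Ivy  Airport     3      88              98
7    Ivy  Airport     2     104             114
5   Dana  Airport     4     187             197
3    Ivy  Airport     8     195             205
4   Dana  Airport     3     261             271
0    Ivy  Airport     2     306             316
6   Dana  Airport    10     327             337
1   Dana  Airport     9     385             395
take first 3 rows:
  client   branch  late  amount  amount_plus_10
2    Ivy  Airport     3      88              98
7    Ivy  Airport     2     104             114
5   Dana  Airport     4     187             197
Taking the sum of column 'amount_plus_10' gives 409.

409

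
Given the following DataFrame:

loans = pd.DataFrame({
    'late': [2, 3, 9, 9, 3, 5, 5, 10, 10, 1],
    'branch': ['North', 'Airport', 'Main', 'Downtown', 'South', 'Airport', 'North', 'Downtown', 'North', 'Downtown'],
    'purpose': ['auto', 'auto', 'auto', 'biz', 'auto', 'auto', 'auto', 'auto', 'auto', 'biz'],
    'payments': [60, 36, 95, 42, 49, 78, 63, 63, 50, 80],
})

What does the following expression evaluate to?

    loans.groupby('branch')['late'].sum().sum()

57

group by branch, sum of late:
branch
Airport      8
Downtown    20
Main         9
North       17
South        3
Name: late, dtype: int64
Taking the sum of the resulting series gives 57.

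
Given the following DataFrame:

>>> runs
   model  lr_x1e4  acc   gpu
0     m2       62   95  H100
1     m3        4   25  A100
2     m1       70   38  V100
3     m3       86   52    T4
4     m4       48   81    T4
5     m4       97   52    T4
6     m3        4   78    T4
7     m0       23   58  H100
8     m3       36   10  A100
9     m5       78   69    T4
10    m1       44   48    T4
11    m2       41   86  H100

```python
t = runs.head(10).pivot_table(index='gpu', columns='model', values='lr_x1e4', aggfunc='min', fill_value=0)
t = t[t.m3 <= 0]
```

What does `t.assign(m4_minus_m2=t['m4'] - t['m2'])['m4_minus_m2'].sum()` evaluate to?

-62

take first 10 rows:
  model  lr_x1e4  acc   gpu
0    m2       62   95  H100
1    m3        4   25  A100
2    m1       70   38  V100
3    m3       86   52    T4
4    m4       48   81    T4
5    m4       97   52    T4
6    m3        4   78    T4
7    m0       23   58  H100
8    m3       36   10  A100
9    m5       78   69    T4
pivot: rows=gpu, cols=model, min(lr_x1e4):
model  m0  m1  m2  m3  m4  m5
gpu                          
A100    0   0   0   4   0   0
H100   23   0  62   0   0   0
T4      0   0   0   4  48  78
V100    0  70   0   0   0   0
filter rows where m3 <= 0:
model  m0  m1  m2  m3  m4  m5
gpu                          
H100   23   0  62   0   0   0
V100    0  70   0   0   0   0
add column m4_minus_m2 = t['m4'] - t['m2']:
model  m0  m1  m2  m3  m4  m5  m4_minus_m2
gpu                                       
H100   23   0  62   0   0   0          -62
V100    0  70   0   0   0   0            0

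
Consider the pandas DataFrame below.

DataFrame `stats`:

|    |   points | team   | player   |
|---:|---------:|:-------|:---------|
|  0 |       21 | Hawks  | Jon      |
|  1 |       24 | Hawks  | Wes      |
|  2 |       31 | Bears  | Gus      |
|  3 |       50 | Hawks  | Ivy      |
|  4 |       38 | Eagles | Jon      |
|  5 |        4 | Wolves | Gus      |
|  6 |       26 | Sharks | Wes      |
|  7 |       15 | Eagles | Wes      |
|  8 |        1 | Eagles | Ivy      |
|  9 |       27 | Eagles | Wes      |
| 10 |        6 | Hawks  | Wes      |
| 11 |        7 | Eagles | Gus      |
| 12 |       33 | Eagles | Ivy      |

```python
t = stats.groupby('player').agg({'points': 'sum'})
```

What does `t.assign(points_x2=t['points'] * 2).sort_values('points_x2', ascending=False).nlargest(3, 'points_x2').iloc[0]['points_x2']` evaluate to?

group by player, sum of points:
        points
player        
Gus         42
Ivy         84
Jon         59
Wes         98
add column points_x2 = t['points'] * 2:
        points  points_x2
player                   
Gus         42         84
Ivy         84        168
Jon         59        118
Wes         98        196
sort by points_x2 descending:
        points  points_x2
player                   
Wes         98        196
Ivy         84        168
Jon         59        118
Gus         42         84
take 3 rows with largest points_x2:
        points  points_x2
player                   
Wes         98        196
Ivy         84        168
Jon         59        118
Taking the value at position 0, column 'points_x2' gives 196.

196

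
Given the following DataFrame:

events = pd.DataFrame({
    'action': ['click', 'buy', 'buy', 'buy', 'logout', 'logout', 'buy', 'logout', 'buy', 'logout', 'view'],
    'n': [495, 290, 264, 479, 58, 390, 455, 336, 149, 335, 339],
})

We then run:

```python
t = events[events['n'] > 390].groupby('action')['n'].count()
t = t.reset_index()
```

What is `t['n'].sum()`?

filter rows where n > 390:
  action    n
0  click  495
3    buy  479
6    buy  455
group by action, count of n:
action
buy      2
click    1
Name: n, dtype: int64
reset_index():
  action  n
0    buy  2
1  click  1
Hence 3.

3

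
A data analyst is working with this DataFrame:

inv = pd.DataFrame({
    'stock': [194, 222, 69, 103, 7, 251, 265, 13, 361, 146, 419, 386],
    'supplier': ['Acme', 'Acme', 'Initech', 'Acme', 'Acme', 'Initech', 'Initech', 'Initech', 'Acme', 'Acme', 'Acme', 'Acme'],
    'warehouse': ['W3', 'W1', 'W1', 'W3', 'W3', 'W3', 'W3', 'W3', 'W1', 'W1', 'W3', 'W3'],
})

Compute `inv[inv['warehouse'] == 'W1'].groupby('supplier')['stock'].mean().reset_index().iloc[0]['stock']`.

243.0

filter rows where warehouse == 'W1':
   stock supplier warehouse
1    222     Acme        W1
2     69  Initech        W1
8    361     Acme        W1
9    146     Acme        W1
group by supplier, mean of stock:
supplier
Acme       243.0
Initech     69.0
Name: stock, dtype: float64
reset_index():
  supplier  stock
0     Acme  243.0
1  Initech   69.0
The value at position 0, column 'stock' is 243.0.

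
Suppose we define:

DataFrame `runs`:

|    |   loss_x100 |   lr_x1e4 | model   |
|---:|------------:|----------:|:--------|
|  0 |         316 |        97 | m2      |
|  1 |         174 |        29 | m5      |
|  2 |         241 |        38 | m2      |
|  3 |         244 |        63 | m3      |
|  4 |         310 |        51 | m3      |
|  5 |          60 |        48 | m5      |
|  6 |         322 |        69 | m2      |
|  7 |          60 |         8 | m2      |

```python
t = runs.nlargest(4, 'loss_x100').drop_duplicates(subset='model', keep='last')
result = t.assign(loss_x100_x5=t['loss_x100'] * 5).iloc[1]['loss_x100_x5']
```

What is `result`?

take 4 rows with largest loss_x100:
   loss_x100  lr_x1e4 model
6        322       69    m2
0        316       97    m2
4        310       51    m3
3        244       63    m3
drop duplicate model (keep=last):
   loss_x100  lr_x1e4 model
0        316       97    m2
3        244       63    m3
add column loss_x100_x5 = t['loss_x100'] * 5:
   loss_x100  lr_x1e4 model  loss_x100_x5
0        316       97    m2          1580
3        244       63    m3          1220
Taking the value at position 1, column 'loss_x100_x5' gives 1220.

1220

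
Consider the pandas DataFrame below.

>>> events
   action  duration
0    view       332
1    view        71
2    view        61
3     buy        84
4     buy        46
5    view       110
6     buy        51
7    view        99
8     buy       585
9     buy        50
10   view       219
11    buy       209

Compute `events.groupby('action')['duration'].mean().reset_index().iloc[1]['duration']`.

group by action, mean of duration:
action
buy     170.833333
view    148.666667
Name: duration, dtype: float64
reset_index():
  action    duration
0    buy  170.833333
1   view  148.666667
Then the value at position 1, column 'duration': 148.666666667

148.666666667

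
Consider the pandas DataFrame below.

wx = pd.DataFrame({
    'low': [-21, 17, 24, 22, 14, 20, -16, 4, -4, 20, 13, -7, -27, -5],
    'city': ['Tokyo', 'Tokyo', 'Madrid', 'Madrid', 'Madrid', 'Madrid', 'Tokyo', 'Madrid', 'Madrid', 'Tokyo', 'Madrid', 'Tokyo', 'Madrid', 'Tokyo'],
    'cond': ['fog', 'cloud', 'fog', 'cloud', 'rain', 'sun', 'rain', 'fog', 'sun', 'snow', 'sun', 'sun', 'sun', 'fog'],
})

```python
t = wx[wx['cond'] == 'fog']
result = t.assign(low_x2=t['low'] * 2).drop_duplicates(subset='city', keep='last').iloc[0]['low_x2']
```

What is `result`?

filter rows where cond == 'fog':
    low    city cond
0   -21   Tokyo  fog
2    24  Madrid  fog
7     4  Madrid  fog
13   -5   Tokyo  fog
add column low_x2 = t['low'] * 2:
    low    city cond  low_x2
0   -21   Tokyo  fog     -42
2    24  Madrid  fog      48
7     4  Madrid  fog       8
13   -5   Tokyo  fog     -10
drop duplicate city (keep=last):
    low    city cond  low_x2
7     4  Madrid  fog       8
13   -5   Tokyo  fog     -10

8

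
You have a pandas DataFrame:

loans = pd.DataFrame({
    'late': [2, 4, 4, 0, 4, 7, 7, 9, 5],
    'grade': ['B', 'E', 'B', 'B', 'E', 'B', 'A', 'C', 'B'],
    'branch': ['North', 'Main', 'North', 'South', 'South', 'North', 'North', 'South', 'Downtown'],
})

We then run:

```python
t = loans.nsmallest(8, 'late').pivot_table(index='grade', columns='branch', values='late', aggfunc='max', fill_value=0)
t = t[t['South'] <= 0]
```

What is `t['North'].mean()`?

7.0

take 8 rows with smallest late:
   late grade    branch
3     0     B     South
0     2     B     North
1     4     E      Main
2     4     B     North
4     4     E     South
8     5     B  Downtown
5     7     B     North
6     7     A     North
pivot: rows=grade, cols=branch, max(late):
branch  Downtown  Main  North  South
grade                               
A              0     0      7      0
B              5     0      7      0
E              0     4      0      4
filter rows where South <= 0:
branch  Downtown  Main  North  South
grade                               
A              0     0      7      0
B              5     0      7      0
The mean of column 'North' is 7.0.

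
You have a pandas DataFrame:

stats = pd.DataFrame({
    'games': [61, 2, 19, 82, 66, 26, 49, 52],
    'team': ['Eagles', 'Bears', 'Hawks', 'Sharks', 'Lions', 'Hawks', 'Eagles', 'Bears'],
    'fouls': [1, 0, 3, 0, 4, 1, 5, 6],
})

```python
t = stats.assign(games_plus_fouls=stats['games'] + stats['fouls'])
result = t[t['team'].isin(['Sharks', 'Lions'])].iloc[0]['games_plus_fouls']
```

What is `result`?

add column games_plus_fouls = stats['games'] + stats['fouls']:
   games    team  fouls  games_plus_fouls
0     61  Eagles      1                62
1      2   Bears      0                 2
2     19   Hawks      3                22
3     82  Sharks      0                82
4     66   Lions      4                70
5     26   Hawks      1                27
6     49  Eagles      5                54
7     52   Bears      6                58
filter rows where team in ['Sharks', 'Lions']:
   games    team  fouls  games_plus_fouls
3     82  Sharks      0                82
4     66   Lions      4                70

82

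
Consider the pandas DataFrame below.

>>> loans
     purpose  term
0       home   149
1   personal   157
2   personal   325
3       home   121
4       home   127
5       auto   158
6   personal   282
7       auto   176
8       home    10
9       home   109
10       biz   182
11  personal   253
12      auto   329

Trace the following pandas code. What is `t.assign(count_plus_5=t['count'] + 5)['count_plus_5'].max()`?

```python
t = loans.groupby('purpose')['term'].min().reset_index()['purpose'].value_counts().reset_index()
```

group by purpose, min of term:
purpose
auto        158
biz         182
home         10
personal    157
Name: term, dtype: int64
reset_index():
    purpose  term
0      auto   158
1       biz   182
2      home    10
3  personal   157
value_counts of purpose:
purpose
auto        1
biz         1
home        1
personal    1
Name: count, dtype: int64
reset_index():
    purpose  count
0      auto      1
1       biz      1
2      home      1
3  personal      1
add column count_plus_5 = t['count'] + 5:
    purpose  count  count_plus_5
0      auto      1             6
1       biz      1             6
2      home      1             6
3  personal      1             6

6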